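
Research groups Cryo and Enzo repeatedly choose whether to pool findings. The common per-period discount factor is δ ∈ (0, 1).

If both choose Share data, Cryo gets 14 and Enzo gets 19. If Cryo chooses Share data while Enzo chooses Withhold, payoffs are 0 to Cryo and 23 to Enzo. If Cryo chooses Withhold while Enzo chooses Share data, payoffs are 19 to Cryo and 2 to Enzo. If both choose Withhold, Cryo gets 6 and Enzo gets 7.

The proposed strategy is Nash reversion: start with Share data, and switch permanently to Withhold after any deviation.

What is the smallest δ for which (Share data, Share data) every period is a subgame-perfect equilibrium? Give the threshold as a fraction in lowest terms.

Cryo's threshold: (19−14)/(19−6) = 5/13.
Enzo's threshold: (23−19)/(23−7) = 1/4.
5/13 > 1/4, so Cryo binds and δ* = 5/13.

5/13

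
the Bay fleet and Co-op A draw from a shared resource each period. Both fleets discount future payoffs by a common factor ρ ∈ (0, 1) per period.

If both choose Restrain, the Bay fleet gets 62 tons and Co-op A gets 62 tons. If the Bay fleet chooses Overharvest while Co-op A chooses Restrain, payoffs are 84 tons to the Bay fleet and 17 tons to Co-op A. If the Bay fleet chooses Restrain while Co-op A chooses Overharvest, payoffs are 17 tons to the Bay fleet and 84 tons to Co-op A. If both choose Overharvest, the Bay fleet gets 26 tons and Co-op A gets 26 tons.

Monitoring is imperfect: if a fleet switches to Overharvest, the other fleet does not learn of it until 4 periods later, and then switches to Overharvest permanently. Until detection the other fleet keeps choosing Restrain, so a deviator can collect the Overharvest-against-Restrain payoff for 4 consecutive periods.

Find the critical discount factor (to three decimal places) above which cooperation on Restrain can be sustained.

A deviator earns 84 for 4 periods, then 26 forever; cooperating earns 62 forever. Multiplying the IC by (1−ρ):
62 ≥ 84(1−ρ^4) + 26ρ^4, so 58·ρ^4 ≥ 22 and ρ^4 ≥ 11/29.
ρ ≥ (11/29)^(1/4) ≈ 0.785.

0.785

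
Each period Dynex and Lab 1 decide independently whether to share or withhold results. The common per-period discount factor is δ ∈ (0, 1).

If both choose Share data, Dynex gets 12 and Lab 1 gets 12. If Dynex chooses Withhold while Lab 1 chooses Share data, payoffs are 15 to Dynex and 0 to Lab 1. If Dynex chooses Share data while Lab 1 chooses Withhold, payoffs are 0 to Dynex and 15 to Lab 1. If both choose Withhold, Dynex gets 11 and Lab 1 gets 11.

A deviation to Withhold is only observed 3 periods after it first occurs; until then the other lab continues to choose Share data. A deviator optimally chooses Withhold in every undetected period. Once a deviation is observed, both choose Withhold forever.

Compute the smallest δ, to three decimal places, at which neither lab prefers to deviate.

The best deviation is to choose Withhold for all 3 undetected periods, earning 15 each, then 11 forever once detected.
Deviation value: 15(1−δ^3)/(1−δ) + 11δ^3/(1−δ); cooperation value: 12/(1−δ).
IC: 12 ≥ 15(1−δ^3) + 11δ^3 = 15 − 4δ^3.
So δ^3 ≥ 3/4, giving δ ≥ (3/4)^(1/3) ≈ 0.909.

0.909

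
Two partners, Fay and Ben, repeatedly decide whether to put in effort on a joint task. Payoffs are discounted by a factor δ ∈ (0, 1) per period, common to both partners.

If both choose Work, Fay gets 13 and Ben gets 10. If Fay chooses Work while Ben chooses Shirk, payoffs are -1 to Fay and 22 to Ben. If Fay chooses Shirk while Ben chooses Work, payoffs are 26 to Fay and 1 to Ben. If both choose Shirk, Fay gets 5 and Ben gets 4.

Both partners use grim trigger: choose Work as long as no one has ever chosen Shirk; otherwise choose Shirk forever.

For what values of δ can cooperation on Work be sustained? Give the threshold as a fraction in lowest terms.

2/3

Fay: cooperation gives 13 each period; deviation gives 26 once then 5 forever.
  13/(1−δ) ≥ 26 + 5δ/(1−δ) ⇒ δ ≥ 13/21.
Ben: cooperation gives 10 each period; deviation gives 22 once then 4 forever.
  δ ≥ 12/18 = 2/3.
Both must hold, so the binding constraint is Ben's: δ ≥ 2/3.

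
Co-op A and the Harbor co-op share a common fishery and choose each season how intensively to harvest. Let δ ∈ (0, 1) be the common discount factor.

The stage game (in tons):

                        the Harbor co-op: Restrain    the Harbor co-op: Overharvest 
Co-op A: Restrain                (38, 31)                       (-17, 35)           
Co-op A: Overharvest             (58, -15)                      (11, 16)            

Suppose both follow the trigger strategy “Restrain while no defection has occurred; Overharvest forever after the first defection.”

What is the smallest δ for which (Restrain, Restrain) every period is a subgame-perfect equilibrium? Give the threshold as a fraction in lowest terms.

20/47

Co-op A: cooperation gives 38 each period; deviation gives 58 once then 11 forever.
  38/(1−δ) ≥ 58 + 11δ/(1−δ) ⇒ δ ≥ 20/47.
the Harbor co-op: cooperation gives 31 each period; deviation gives 35 once then 16 forever.
  δ ≥ 4/19.
Both must hold, so the binding constraint is Co-op A's: δ ≥ 20/47.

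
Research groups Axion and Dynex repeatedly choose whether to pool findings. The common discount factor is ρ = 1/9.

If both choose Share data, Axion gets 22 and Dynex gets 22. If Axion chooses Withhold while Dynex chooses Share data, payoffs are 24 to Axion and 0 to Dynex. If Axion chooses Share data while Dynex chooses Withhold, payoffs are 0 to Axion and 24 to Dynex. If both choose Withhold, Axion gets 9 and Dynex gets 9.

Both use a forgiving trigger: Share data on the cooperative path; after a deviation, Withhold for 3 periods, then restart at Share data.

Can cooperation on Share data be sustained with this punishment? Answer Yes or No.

Comparing payoff streams over the 4 periods until play realigns: cooperate → 22(1+ρ+…+ρ^3); deviate → 24 + 9(ρ+…+ρ^3).
Cooperation is sustained iff (22−9)(ρ+…+ρ^3) ≥ 24−22.
ρ+…+ρ^3 = 1/9·(1−(1/9)^3)/(1−1/9) = 0.1248, and (24−22)/(22−9) = 0.1538.
0.1248 < 0.1538, so cooperation is not sustainable.

No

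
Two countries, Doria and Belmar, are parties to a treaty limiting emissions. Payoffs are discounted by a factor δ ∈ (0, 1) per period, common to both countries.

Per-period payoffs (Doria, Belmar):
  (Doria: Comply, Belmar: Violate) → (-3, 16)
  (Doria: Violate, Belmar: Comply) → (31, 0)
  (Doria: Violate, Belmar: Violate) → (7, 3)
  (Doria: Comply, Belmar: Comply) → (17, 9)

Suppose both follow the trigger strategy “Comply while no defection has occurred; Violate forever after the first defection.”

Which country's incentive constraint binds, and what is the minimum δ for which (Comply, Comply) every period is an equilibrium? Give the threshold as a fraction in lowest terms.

Doria: cooperation gives 17 each period; deviation gives 31 once then 7 forever.
  17/(1−δ) ≥ 31 + 7δ/(1−δ) ⇒ δ ≥ 14/24 = 7/12.
Belmar: cooperation gives 9 each period; deviation gives 16 once then 3 forever.
  δ ≥ 7/13.
Both must hold, so the binding constraint is Doria's: δ ≥ 7/12.

Doria; δ ≥ 7/12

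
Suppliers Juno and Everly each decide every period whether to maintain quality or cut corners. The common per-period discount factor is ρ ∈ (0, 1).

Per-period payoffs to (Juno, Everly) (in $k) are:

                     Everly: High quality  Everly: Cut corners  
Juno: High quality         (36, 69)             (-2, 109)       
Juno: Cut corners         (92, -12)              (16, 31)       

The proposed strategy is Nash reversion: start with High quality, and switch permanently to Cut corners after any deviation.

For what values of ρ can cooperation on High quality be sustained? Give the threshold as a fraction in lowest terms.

14/19

Juno: cooperation gives 36 each period; deviation gives 92 once then 16 forever.
  36/(1−ρ) ≥ 92 + 16ρ/(1−ρ) ⇒ ρ ≥ 56/76 = 14/19.
Everly: cooperation gives 69 each period; deviation gives 109 once then 31 forever.
  ρ ≥ 40/78 = 20/39.
Both must hold, so the binding constraint is Juno's: ρ ≥ 14/19.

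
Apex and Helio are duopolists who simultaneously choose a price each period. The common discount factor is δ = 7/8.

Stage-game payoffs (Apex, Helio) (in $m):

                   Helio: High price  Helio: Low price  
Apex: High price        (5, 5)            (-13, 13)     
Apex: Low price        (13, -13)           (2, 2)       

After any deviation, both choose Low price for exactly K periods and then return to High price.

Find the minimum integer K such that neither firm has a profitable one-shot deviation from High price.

4

Need Σ_{k=1}^{K} δ^k ≥ (13−5)/(5−2) = 2.6667 at δ = 7/8.
At K = 3 the sum is 2.3105 < 2.6667; at K = 4 it is 2.8967 ≥ 2.6667.
So the minimum punishment length is K = 4.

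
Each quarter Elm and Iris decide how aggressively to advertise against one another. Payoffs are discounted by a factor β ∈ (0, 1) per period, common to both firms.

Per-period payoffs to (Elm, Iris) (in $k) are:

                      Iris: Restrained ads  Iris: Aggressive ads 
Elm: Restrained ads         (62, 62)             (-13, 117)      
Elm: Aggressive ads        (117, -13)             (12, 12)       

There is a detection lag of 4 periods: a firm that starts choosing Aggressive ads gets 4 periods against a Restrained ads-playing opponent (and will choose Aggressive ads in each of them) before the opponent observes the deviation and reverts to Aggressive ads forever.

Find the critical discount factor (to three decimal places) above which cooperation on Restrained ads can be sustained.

0.851

The best deviation is to choose Aggressive ads for all 4 undetected periods, earning 117 each, then 12 forever once detected.
Deviation value: 117(1−β^4)/(1−β) + 12β^4/(1−β); cooperation value: 62/(1−β).
IC: 62 ≥ 117(1−β^4) + 12β^4 = 117 − 105β^4.
So β^4 ≥ 55/105 = 11/21, giving β ≥ (11/21)^(1/4) ≈ 0.851.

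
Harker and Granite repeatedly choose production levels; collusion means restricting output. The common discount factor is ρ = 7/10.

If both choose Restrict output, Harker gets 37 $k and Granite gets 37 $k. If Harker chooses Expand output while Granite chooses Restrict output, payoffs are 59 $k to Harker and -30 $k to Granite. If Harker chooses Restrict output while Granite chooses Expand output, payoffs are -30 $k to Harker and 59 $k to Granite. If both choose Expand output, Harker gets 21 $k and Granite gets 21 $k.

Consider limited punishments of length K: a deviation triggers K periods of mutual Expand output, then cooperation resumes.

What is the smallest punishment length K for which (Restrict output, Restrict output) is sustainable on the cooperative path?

3

IC: ρ(1−ρ^K)/(1−ρ) ≥ (59−37)/(37−21) = 11/8.
With ρ = 7/10: need 1 − ρ^K ≥ 11/8·(1−7/10)/(7/10), i.e. ρ^K ≤ 0.4107.
Since (7/10)^2 = 0.4900 and (7/10)^3 = 0.3430, the smallest such K is 3.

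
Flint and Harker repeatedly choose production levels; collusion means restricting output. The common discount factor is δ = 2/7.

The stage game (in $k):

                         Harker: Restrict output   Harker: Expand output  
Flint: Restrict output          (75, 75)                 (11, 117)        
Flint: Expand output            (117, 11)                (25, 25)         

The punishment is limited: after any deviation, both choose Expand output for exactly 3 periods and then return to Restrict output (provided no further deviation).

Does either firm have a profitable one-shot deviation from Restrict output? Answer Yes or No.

IC: δ+…+δ^3 ≥ (117−75)/(75−25) = 21/25.
At δ = 2/7: partial sum = 0.3907 < 0.8400. Cooperation not sustainable.

Yes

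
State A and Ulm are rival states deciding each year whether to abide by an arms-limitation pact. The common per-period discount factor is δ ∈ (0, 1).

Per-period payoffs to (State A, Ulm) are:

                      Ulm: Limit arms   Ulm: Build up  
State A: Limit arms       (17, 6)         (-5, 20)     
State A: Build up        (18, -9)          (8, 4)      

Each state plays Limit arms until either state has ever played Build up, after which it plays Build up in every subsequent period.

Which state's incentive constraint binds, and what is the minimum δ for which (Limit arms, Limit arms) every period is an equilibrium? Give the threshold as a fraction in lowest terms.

Ulm; δ ≥ 7/8

For State A: deviation gain 18−17 = 1, per-period punishment loss 17−8 = 9. IC gives δ ≥ 1/10.
For Ulm: gain 14, loss 2 per period, so δ ≥ 14/16 = 7/8.
The tighter constraint is Ulm's, so cooperation needs δ ≥ 7/8.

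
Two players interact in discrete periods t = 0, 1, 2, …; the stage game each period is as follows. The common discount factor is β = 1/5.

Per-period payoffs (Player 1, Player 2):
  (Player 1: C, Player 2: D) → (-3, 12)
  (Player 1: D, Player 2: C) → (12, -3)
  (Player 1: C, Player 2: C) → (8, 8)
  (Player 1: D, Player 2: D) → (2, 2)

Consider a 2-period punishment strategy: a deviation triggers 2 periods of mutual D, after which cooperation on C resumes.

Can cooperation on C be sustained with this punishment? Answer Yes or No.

No

A one-shot deviation gives 12 now, then 2 for 2 periods, then back to 8.
Gain from deviating: (12−8) today; loss: (8−2) in each of the next 2 periods.
No-deviation condition: (8−2)(β+…+β^2) ≥ 12−8, i.e. β+…+β^2 ≥ 2/3.
At β = 1/5: β+…+β^2 = 0.2400 < 0.6667.
So cooperation is not sustainable.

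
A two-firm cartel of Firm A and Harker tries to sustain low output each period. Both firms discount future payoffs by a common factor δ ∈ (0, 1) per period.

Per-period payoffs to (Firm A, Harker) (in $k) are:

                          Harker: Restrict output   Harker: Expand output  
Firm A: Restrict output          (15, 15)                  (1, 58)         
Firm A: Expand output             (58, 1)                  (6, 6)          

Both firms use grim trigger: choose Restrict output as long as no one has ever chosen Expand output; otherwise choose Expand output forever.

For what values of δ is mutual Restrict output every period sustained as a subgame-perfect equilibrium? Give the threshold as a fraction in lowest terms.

43/52

One-period gain from deviating is 58 − 15 = 43. The loss is 15 − 6 = 9 in every subsequent period, with present value 9·δ/(1−δ).
Deviation is unprofitable when 9·δ/(1−δ) ≥ 43, i.e. δ/(1−δ) ≥ 43/9.
Equivalently δ ≥ 43/(43+9) = 43/52.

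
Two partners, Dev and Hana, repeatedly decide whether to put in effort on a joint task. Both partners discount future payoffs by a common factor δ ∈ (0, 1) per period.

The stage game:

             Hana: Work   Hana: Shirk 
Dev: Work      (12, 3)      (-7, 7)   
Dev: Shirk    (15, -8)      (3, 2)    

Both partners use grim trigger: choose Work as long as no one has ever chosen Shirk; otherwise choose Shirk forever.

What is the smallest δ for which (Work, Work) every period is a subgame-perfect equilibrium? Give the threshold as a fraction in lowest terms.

4/5

Dev: cooperation gives 12 each period; deviation gives 15 once then 3 forever.
  12/(1−δ) ≥ 15 + 3δ/(1−δ) ⇒ δ ≥ 3/12 = 1/4.
Hana: cooperation gives 3 each period; deviation gives 7 once then 2 forever.
  δ ≥ 4/5.
Both must hold, so the binding constraint is Hana's: δ ≥ 4/5.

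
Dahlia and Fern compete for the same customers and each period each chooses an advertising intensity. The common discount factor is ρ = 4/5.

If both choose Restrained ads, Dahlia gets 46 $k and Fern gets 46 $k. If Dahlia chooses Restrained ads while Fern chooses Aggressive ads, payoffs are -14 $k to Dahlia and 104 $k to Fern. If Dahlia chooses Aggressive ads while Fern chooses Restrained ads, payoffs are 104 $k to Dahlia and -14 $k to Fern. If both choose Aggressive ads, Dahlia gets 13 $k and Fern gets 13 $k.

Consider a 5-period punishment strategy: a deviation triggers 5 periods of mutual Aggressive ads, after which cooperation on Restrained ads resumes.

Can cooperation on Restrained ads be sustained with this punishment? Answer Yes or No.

Yes

A one-shot deviation gives 104 now, then 13 for 5 periods, then back to 46.
Gain from deviating: (104−46) today; loss: (46−13) in each of the next 5 periods.
No-deviation condition: (46−13)(ρ+…+ρ^5) ≥ 104−46, i.e. ρ+…+ρ^5 ≥ 58/33.
At ρ = 4/5: ρ+…+ρ^5 = 2.6893 ≥ 1.7576.
So cooperation is sustainable.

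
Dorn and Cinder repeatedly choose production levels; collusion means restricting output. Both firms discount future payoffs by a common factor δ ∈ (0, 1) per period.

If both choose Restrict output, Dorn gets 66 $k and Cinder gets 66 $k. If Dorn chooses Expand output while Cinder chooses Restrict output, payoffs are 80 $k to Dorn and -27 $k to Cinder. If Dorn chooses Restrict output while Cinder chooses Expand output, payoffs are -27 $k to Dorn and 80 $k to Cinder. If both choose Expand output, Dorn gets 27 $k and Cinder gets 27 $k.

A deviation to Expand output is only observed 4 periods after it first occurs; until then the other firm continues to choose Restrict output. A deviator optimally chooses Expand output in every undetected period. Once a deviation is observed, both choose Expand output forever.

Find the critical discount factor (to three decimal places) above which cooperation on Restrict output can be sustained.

A deviator earns 80 for 4 periods, then 27 forever; cooperating earns 66 forever. Multiplying the IC by (1−δ):
66 ≥ 80(1−δ^4) + 27δ^4, so 53·δ^4 ≥ 14 and δ^4 ≥ 14/53.
δ ≥ (14/53)^(1/4) ≈ 0.717.

0.717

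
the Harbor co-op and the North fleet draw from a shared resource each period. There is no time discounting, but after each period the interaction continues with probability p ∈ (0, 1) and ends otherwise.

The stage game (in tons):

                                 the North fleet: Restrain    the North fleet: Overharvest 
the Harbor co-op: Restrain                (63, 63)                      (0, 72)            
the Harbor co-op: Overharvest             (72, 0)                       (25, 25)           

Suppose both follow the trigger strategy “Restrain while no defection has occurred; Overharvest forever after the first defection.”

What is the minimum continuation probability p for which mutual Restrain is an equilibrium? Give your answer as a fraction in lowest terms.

9/47

Expected cooperation value is 63 + p·63 + p²·63 + … = 63/(1−p); deviation gives 72 + p·25/(1−p).
63 ≥ 72(1−p) + 25p ⇒ 47p ≥ 9 ⇒ p ≥ 9/47.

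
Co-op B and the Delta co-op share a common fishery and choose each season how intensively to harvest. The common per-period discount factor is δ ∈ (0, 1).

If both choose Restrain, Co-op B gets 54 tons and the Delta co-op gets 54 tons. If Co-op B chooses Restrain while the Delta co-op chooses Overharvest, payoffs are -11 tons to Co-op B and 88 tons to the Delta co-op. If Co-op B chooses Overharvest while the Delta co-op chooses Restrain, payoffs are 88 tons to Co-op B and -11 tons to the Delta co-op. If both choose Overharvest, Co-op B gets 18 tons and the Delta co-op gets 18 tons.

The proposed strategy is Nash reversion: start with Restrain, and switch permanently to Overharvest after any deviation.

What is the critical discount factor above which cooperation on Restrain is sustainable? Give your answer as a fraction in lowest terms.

Under grim trigger the critical discount factor is (T−C)/(T−P) with T = 88, C = 54, P = 18.
δ* = (88−54)/(88−18) = 34/70 = 17/35.

17/35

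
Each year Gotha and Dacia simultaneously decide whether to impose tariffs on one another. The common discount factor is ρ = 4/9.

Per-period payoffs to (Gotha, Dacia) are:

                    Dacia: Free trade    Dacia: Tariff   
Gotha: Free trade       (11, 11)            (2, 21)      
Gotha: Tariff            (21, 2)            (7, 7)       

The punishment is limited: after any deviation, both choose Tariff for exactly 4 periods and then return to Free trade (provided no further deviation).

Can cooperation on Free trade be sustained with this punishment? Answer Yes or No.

No

IC: ρ+…+ρ^4 ≥ (21−11)/(11−7) = 5/2.
At ρ = 4/9: partial sum = 0.7688 < 2.5000. Cooperation not sustainable.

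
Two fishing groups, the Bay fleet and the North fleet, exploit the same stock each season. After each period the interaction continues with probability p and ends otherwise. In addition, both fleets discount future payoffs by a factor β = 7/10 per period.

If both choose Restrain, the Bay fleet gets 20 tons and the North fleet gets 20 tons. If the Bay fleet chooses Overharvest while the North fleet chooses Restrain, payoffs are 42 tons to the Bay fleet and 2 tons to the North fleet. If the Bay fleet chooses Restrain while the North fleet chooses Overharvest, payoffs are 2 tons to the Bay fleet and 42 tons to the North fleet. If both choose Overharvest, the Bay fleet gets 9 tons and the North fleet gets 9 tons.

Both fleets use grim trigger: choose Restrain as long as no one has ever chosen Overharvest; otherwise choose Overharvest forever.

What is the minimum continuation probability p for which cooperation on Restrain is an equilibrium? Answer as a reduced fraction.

With continuation probability p and discount β, the effective per-period discount factor is βp.
Grim-trigger IC: βp ≥ (42−20)/(42−9) = 2/3.
So p ≥ (2/3)/(7/10) = 20/21.

20/21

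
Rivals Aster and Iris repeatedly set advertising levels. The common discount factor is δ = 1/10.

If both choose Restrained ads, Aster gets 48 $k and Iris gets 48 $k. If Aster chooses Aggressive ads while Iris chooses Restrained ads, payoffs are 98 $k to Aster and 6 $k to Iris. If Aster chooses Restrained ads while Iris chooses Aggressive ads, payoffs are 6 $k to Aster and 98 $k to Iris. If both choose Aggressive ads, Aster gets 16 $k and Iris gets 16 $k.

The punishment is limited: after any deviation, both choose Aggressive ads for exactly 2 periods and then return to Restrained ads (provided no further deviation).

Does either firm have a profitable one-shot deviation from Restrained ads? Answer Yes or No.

Comparing payoff streams over the 3 periods until play realigns: cooperate → 48(1+δ+…+δ^2); deviate → 98 + 16(δ+…+δ^2).
Cooperation is sustained iff (48−16)(δ+…+δ^2) ≥ 98−48.
δ+…+δ^2 = 1/10·(1−(1/10)^2)/(1−1/10) = 0.1100, and (98−48)/(48−16) = 1.5625.
0.1100 < 1.5625, so cooperation is not sustainable.

Yes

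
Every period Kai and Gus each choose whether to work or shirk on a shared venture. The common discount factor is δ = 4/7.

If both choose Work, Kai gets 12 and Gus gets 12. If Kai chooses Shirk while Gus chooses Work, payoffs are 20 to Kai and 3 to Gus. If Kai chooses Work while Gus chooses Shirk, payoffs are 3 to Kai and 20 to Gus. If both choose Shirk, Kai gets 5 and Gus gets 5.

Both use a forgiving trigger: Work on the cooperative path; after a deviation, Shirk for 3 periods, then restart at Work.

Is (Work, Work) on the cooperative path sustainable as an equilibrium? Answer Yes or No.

No

A one-shot deviation gives 20 now, then 5 for 3 periods, then back to 12.
Gain from deviating: (20−12) today; loss: (12−5) in each of the next 3 periods.
No-deviation condition: (12−5)(δ+…+δ^3) ≥ 20−12, i.e. δ+…+δ^3 ≥ 8/7.
At δ = 4/7: δ+…+δ^3 = 1.0845 < 1.1429.
So cooperation is not sustainable.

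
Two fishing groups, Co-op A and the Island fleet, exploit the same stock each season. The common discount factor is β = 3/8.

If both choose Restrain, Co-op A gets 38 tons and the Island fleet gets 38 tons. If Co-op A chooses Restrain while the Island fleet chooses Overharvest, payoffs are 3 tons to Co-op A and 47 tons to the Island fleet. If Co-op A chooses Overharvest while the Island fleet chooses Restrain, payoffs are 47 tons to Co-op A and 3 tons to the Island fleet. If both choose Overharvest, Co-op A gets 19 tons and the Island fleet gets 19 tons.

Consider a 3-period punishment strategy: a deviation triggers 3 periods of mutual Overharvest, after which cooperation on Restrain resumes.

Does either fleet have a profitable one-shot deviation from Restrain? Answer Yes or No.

No

IC: β+…+β^3 ≥ (47−38)/(38−19) = 9/19.
At β = 3/8: partial sum = 0.5684 ≥ 0.4737. Cooperation sustainable.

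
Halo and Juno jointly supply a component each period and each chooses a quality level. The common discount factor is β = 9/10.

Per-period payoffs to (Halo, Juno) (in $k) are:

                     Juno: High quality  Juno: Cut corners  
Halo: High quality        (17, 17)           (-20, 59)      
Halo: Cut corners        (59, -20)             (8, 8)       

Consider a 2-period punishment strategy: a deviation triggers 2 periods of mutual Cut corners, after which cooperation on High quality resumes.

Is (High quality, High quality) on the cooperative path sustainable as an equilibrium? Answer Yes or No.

IC: β+…+β^2 ≥ (59−17)/(17−8) = 14/3.
At β = 9/10: partial sum = 1.7100 < 4.6667. Cooperation not sustainable.

No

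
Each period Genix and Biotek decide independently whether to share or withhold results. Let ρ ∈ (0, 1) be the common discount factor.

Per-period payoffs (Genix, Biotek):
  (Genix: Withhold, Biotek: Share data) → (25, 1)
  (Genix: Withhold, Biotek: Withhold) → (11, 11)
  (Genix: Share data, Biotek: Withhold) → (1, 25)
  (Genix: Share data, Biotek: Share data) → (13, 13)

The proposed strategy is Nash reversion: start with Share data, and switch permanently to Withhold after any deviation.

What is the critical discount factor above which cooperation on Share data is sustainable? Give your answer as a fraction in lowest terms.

6/7

One-period gain from deviating is 25 − 13 = 12. The loss is 13 − 11 = 2 in every subsequent period, with present value 2·ρ/(1−ρ).
Deviation is unprofitable when 2·ρ/(1−ρ) ≥ 12, i.e. ρ/(1−ρ) ≥ 6.
Equivalently ρ ≥ 12/(12+2) = 6/7.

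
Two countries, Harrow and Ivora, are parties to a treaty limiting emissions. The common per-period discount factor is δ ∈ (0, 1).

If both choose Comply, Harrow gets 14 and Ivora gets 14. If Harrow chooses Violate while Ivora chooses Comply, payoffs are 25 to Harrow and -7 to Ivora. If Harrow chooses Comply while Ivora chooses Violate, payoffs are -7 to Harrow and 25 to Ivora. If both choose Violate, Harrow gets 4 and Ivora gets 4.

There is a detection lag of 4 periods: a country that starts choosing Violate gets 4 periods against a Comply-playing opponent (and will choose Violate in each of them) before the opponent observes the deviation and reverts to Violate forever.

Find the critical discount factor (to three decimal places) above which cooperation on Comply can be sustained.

0.851

The best deviation is to choose Violate for all 4 undetected periods, earning 25 each, then 4 forever once detected.
Deviation value: 25(1−δ^4)/(1−δ) + 4δ^4/(1−δ); cooperation value: 14/(1−δ).
IC: 14 ≥ 25(1−δ^4) + 4δ^4 = 25 − 21δ^4.
So δ^4 ≥ 11/21, giving δ ≥ (11/21)^(1/4) ≈ 0.851.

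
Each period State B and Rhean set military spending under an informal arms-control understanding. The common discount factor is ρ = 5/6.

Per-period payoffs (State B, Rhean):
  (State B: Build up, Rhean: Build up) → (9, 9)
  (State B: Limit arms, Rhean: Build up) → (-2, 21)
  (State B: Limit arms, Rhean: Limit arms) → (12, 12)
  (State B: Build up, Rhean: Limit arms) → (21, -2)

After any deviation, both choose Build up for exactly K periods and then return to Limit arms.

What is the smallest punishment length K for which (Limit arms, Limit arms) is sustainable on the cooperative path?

IC: ρ(1−ρ^K)/(1−ρ) ≥ (21−12)/(12−9) = 3.
With ρ = 5/6: need 1 − ρ^K ≥ 3·(1−5/6)/(5/6), i.e. ρ^K ≤ 0.4000.
Since (5/6)^5 = 0.4019 and (5/6)^6 = 0.3349, the smallest such K is 6.

6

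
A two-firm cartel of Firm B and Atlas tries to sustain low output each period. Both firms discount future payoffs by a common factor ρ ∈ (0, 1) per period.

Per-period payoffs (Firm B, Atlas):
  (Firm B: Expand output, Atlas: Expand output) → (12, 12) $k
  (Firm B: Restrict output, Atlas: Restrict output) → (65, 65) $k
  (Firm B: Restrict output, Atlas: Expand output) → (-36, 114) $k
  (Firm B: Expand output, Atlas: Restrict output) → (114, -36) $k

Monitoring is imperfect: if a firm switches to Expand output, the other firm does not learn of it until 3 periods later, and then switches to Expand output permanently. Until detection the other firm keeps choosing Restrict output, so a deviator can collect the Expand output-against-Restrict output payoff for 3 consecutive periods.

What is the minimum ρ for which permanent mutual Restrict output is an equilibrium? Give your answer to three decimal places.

0.783

The best deviation is to choose Expand output for all 3 undetected periods, earning 114 each, then 12 forever once detected.
Deviation value: 114(1−ρ^3)/(1−ρ) + 12ρ^3/(1−ρ); cooperation value: 65/(1−ρ).
IC: 65 ≥ 114(1−ρ^3) + 12ρ^3 = 114 − 102ρ^3.
So ρ^3 ≥ 49/102, giving ρ ≥ (49/102)^(1/3) ≈ 0.783.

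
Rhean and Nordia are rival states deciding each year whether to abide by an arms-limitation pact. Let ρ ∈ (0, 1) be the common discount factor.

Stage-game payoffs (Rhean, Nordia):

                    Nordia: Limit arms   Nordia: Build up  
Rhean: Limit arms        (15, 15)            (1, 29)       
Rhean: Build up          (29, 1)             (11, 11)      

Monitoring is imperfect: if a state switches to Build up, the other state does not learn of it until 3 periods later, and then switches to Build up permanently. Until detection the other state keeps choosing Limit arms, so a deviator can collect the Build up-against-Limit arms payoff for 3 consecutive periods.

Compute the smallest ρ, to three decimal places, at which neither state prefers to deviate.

0.920

The best deviation is to choose Build up for all 3 undetected periods, earning 29 each, then 11 forever once detected.
Deviation value: 29(1−ρ^3)/(1−ρ) + 11ρ^3/(1−ρ); cooperation value: 15/(1−ρ).
IC: 15 ≥ 29(1−ρ^3) + 11ρ^3 = 29 − 18ρ^3.
So ρ^3 ≥ 14/18 = 7/9, giving ρ ≥ (7/9)^(1/3) ≈ 0.920.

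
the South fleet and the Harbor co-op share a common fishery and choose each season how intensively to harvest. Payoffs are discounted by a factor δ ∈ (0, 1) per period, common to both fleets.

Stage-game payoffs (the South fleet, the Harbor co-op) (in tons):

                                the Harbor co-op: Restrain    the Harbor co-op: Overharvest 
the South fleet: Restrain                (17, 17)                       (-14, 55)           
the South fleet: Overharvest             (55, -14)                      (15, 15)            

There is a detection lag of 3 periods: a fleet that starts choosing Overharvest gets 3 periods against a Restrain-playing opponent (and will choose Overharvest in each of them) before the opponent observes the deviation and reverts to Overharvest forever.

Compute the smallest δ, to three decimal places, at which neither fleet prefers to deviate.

Deviating for the 3 undetected periods gains 55−17 = 38 per period over cooperation, then loses 17−15 = 2 per period forever once punishment starts.
Gain: 38(1 + δ + … + δ^2); loss: 2·δ^3/(1−δ).
No profitable deviation ⇔ 38(1−δ^3) ≤ 2·δ^3, i.e. δ^3 ≥ 38/(38+2) = 19/20.
Hence δ ≥ (19/20)^(1/3) ≈ 0.983.

0.983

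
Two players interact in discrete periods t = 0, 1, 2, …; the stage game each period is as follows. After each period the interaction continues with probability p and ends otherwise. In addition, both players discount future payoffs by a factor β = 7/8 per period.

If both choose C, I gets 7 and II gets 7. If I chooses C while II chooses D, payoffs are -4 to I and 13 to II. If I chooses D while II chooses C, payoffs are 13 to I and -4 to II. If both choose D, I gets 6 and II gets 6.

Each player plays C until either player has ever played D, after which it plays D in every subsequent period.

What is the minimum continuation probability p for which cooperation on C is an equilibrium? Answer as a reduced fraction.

With continuation probability p and discount β, the effective per-period discount factor is βp.
Grim-trigger IC: βp ≥ (13−7)/(13−6) = 6/7.
So p ≥ (6/7)/(7/8) = 48/49.

48/49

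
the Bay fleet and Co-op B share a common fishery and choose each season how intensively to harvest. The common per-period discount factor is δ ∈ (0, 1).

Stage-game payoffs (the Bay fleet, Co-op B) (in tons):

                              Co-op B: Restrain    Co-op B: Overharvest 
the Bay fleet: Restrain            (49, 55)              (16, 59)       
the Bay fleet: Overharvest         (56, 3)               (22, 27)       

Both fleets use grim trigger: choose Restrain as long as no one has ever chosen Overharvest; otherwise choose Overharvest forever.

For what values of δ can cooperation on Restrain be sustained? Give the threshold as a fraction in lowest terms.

7/34

For the Bay fleet: deviation gain 56−49 = 7, per-period punishment loss 49−22 = 27. IC gives δ ≥ 7/34.
For Co-op B: gain 4, loss 28 per period, so δ ≥ 4/32 = 1/8.
The tighter constraint is the Bay fleet's, so cooperation needs δ ≥ 7/34.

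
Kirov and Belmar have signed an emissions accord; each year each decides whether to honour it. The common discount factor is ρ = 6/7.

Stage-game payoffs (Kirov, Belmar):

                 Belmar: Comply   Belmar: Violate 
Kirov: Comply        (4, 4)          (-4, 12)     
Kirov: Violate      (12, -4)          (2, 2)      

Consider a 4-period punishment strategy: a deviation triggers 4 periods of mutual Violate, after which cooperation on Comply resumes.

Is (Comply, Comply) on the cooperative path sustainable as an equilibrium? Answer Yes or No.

A one-shot deviation gives 12 now, then 2 for 4 periods, then back to 4.
Gain from deviating: (12−4) today; loss: (4−2) in each of the next 4 periods.
No-deviation condition: (4−2)(ρ+…+ρ^4) ≥ 12−4, i.e. ρ+…+ρ^4 ≥ 4.
At ρ = 6/7: ρ+…+ρ^4 = 2.7613 < 4.0000.
So cooperation is not sustainable.

No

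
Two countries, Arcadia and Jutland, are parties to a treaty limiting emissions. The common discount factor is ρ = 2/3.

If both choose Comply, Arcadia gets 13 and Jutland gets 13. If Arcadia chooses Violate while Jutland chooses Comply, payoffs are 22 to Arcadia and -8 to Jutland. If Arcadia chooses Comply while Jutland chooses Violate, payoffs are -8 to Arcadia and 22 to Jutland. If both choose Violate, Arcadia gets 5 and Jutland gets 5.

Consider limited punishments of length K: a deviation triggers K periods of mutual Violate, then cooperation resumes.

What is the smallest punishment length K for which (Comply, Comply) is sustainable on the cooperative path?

3

No profitable deviation requires (13−5)(ρ+…+ρ^K) ≥ 22−13, i.e. ρ+…+ρ^K ≥ 9/8 ≈ 1.1250.
With ρ = 2/3, the partial sums are K=1: 0.6667, K=2: 1.1111, K=3: 1.4074.
K = 3 is the first length at which the sum reaches 1.1250.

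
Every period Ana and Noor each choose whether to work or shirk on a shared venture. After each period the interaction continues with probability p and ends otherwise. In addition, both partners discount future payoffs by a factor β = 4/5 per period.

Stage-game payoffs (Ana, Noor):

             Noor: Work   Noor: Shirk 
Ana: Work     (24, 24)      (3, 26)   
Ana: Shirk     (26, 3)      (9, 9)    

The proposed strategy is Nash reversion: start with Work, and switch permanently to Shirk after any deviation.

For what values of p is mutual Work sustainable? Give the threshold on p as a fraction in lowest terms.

5/34

With continuation probability p and discount β, the effective per-period discount factor is βp.
Grim-trigger IC: βp ≥ (26−24)/(26−9) = 2/17.
So p ≥ (2/17)/(4/5) = 5/34.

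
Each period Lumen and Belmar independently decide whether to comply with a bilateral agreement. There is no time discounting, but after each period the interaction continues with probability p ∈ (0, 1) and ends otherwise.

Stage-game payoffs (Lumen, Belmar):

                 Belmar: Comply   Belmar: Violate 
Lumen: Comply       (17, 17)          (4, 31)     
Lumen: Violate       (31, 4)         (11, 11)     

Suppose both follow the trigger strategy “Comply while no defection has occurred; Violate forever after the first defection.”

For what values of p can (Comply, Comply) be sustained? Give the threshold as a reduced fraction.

7/10

Expected cooperation value is 17 + p·17 + p²·17 + … = 17/(1−p); deviation gives 31 + p·11/(1−p).
17 ≥ 31(1−p) + 11p ⇒ 20p ≥ 14 ⇒ p ≥ 14/20 = 7/10.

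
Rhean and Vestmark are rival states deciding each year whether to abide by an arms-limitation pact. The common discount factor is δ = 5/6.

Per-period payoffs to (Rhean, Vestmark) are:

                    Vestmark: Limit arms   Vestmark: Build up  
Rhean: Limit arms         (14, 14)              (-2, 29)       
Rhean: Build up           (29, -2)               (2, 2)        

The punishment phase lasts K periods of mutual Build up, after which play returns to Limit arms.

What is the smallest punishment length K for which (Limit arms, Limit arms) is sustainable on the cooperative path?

2

No profitable deviation requires (14−2)(δ+…+δ^K) ≥ 29−14, i.e. δ+…+δ^K ≥ 5/4 ≈ 1.2500.
With δ = 5/6, the partial sums are K=1: 0.8333, K=2: 1.5278.
K = 2 is the first length at which the sum reaches 1.2500.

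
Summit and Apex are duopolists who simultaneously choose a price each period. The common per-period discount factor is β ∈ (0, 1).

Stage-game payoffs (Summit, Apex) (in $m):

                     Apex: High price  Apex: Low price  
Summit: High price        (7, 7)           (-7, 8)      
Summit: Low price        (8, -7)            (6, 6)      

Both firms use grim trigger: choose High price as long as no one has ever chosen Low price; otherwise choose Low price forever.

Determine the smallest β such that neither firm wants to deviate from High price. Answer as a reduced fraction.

Under grim trigger the critical discount factor is (T−C)/(T−P) with T = 8, C = 7, P = 6.
β* = (8−7)/(8−6) = 1/2.

1/2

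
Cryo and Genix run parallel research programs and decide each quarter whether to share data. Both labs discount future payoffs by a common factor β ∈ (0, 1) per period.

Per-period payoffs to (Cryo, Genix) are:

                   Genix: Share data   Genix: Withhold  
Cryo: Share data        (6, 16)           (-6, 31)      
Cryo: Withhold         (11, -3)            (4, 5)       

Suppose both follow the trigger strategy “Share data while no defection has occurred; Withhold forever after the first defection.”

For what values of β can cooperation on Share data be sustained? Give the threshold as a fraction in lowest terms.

5/7

For Cryo: deviation gain 11−6 = 5, per-period punishment loss 6−4 = 2. IC gives β ≥ 5/7.
For Genix: gain 15, loss 11 per period, so β ≥ 15/26.
The tighter constraint is Cryo's, so cooperation needs β ≥ 5/7.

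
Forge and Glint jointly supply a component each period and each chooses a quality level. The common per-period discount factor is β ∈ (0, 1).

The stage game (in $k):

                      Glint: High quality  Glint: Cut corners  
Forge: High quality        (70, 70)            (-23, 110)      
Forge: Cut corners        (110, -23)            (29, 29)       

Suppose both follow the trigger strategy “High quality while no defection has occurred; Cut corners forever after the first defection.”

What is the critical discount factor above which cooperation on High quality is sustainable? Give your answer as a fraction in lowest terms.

40/81

Under grim trigger the critical discount factor is (T−C)/(T−P) with T = 110, C = 70, P = 29.
β* = (110−70)/(110−29) = 40/81.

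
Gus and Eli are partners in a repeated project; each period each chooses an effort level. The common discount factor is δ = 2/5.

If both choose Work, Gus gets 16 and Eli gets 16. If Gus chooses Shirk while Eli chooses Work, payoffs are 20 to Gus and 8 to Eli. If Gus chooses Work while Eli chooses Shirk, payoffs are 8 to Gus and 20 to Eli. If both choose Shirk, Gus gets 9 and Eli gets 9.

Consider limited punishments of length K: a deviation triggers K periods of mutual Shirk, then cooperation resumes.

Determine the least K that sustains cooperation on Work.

3

No profitable deviation requires (16−9)(δ+…+δ^K) ≥ 20−16, i.e. δ+…+δ^K ≥ 4/7 ≈ 0.5714.
With δ = 2/5, the partial sums are K=1: 0.4000, K=2: 0.5600, K=3: 0.6240.
K = 3 is the first length at which the sum reaches 0.5714.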